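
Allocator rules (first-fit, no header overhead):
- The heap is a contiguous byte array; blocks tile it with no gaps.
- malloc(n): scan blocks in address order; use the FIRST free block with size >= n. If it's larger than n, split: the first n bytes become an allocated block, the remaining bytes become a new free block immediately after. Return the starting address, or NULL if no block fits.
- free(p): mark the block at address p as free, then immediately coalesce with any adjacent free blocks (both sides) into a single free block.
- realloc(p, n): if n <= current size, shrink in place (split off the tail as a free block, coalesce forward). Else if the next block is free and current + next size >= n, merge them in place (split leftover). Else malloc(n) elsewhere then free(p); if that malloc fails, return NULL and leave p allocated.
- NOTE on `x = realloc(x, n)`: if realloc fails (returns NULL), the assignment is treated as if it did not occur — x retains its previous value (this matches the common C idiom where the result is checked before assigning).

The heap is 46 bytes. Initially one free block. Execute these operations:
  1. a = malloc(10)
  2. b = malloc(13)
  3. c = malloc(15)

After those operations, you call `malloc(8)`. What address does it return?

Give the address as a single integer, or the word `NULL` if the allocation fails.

Op 1: a = malloc(10) -> a = 0; heap: [0-9 ALLOC][10-45 FREE]
Op 2: b = malloc(13) -> b = 10; heap: [0-9 ALLOC][10-22 ALLOC][23-45 FREE]
Op 3: c = malloc(15) -> c = 23; heap: [0-9 ALLOC][10-22 ALLOC][23-37 ALLOC][38-45 FREE]
malloc(8): first-fit scan over [0-9 ALLOC][10-22 ALLOC][23-37 ALLOC][38-45 FREE] -> 38

Answer: 38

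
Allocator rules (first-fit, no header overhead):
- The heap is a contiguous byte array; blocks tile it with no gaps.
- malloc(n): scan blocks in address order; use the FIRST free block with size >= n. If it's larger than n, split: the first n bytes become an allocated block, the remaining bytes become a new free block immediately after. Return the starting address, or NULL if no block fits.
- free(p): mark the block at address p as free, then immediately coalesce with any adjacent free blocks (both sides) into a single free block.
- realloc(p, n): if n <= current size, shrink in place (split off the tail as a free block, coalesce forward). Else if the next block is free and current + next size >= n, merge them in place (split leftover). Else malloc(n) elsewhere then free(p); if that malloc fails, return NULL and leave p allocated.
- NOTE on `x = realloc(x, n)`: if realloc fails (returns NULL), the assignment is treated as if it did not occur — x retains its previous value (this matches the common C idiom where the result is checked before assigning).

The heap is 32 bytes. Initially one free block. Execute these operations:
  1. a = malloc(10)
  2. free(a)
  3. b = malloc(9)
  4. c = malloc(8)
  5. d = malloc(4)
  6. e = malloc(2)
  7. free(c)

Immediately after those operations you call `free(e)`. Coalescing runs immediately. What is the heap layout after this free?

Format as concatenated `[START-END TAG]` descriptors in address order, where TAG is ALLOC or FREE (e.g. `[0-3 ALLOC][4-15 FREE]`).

Answer: [0-8 ALLOC][9-16 FREE][17-20 ALLOC][21-31 FREE]

Derivation:
Op 1: a = malloc(10) -> a = 0; heap: [0-9 ALLOC][10-31 FREE]
Op 2: free(a) -> (freed a); heap: [0-31 FREE]
Op 3: b = malloc(9) -> b = 0; heap: [0-8 ALLOC][9-31 FREE]
Op 4: c = malloc(8) -> c = 9; heap: [0-8 ALLOC][9-16 ALLOC][17-31 FREE]
Op 5: d = malloc(4) -> d = 17; heap: [0-8 ALLOC][9-16 ALLOC][17-20 ALLOC][21-31 FREE]
Op 6: e = malloc(2) -> e = 21; heap: [0-8 ALLOC][9-16 ALLOC][17-20 ALLOC][21-22 ALLOC][23-31 FREE]
Op 7: free(c) -> (freed c); heap: [0-8 ALLOC][9-16 FREE][17-20 ALLOC][21-22 ALLOC][23-31 FREE]
free(e): e = 21 -> block [21-22 ALLOC]; mark free, coalesce with adjacent free neighbors -> [0-8 ALLOC][9-16 FREE][17-20 ALLOC][21-31 FREE]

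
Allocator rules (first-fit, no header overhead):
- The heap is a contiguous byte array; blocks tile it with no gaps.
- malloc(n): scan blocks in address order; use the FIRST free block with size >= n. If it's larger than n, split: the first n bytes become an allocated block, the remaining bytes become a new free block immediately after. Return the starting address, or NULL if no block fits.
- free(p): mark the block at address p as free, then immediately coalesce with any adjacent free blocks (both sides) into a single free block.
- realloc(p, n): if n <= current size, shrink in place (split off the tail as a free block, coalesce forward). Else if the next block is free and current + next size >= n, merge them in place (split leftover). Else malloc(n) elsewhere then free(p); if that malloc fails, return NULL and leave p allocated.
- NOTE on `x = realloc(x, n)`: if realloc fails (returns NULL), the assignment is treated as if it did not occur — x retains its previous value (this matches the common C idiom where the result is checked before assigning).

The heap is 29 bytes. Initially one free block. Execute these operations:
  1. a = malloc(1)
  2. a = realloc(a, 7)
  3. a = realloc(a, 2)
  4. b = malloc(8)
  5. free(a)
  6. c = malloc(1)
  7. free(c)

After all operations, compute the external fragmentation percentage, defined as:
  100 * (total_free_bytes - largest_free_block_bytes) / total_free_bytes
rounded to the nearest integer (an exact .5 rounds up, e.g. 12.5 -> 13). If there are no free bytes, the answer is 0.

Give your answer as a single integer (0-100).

Op 1: a = malloc(1) -> a = 0; heap: [0-0 ALLOC][1-28 FREE]
Op 2: a = realloc(a, 7) -> a = 0; heap: [0-6 ALLOC][7-28 FREE]
Op 3: a = realloc(a, 2) -> a = 0; heap: [0-1 ALLOC][2-28 FREE]
Op 4: b = malloc(8) -> b = 2; heap: [0-1 ALLOC][2-9 ALLOC][10-28 FREE]
Op 5: free(a) -> (freed a); heap: [0-1 FREE][2-9 ALLOC][10-28 FREE]
Op 6: c = malloc(1) -> c = 0; heap: [0-0 ALLOC][1-1 FREE][2-9 ALLOC][10-28 FREE]
Op 7: free(c) -> (freed c); heap: [0-1 FREE][2-9 ALLOC][10-28 FREE]
Free blocks: [2 19] total_free=21 largest=19 -> 100*(21-19)/21 = 200/21 ≈ 9.524 -> rounds to 10

Answer: 10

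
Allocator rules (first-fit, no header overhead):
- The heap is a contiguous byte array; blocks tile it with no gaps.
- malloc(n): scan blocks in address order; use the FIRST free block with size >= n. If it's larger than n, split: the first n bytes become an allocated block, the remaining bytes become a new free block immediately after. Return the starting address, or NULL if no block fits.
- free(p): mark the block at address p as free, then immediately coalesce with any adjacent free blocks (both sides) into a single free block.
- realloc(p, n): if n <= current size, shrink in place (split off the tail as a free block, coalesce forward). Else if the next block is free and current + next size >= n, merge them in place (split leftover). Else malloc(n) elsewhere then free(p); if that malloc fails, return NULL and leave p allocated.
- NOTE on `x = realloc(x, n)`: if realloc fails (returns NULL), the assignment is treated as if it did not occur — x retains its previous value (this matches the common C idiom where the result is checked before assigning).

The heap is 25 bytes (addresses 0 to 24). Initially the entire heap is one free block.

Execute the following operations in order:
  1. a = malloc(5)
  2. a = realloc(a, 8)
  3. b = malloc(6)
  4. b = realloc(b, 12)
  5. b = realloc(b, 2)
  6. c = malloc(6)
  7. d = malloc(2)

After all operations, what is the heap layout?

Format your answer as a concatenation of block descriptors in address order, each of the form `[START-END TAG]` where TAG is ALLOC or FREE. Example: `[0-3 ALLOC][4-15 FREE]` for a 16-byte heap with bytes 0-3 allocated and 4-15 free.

Answer: [0-7 ALLOC][8-9 ALLOC][10-15 ALLOC][16-17 ALLOC][18-24 FREE]

Derivation:
Op 1: a = malloc(5) -> a = 0; heap: [0-4 ALLOC][5-24 FREE]
Op 2: a = realloc(a, 8) -> a = 0; heap: [0-7 ALLOC][8-24 FREE]
Op 3: b = malloc(6) -> b = 8; heap: [0-7 ALLOC][8-13 ALLOC][14-24 FREE]
Op 4: b = realloc(b, 12) -> b = 8; heap: [0-7 ALLOC][8-19 ALLOC][20-24 FREE]
Op 5: b = realloc(b, 2) -> b = 8; heap: [0-7 ALLOC][8-9 ALLOC][10-24 FREE]
Op 6: c = malloc(6) -> c = 10; heap: [0-7 ALLOC][8-9 ALLOC][10-15 ALLOC][16-24 FREE]
Op 7: d = malloc(2) -> d = 16; heap: [0-7 ALLOC][8-9 ALLOC][10-15 ALLOC][16-17 ALLOC][18-24 FREE]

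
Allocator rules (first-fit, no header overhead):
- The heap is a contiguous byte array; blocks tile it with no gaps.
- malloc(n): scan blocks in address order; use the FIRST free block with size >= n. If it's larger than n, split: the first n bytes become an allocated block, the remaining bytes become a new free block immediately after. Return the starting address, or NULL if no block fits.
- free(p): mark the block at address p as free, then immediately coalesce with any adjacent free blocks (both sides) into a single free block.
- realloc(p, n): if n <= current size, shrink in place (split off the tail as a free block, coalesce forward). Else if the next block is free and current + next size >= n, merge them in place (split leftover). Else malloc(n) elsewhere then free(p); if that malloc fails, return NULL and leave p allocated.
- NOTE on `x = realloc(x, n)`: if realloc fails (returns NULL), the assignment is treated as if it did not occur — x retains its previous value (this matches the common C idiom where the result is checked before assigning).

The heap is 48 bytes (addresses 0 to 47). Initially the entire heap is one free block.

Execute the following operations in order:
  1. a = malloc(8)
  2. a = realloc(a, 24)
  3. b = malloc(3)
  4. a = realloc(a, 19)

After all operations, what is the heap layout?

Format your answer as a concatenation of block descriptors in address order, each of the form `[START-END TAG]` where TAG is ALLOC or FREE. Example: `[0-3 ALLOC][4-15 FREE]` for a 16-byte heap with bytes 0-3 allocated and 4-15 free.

Answer: [0-18 ALLOC][19-23 FREE][24-26 ALLOC][27-47 FREE]

Derivation:
Op 1: a = malloc(8) -> a = 0; heap: [0-7 ALLOC][8-47 FREE]
Op 2: a = realloc(a, 24) -> a = 0; heap: [0-23 ALLOC][24-47 FREE]
Op 3: b = malloc(3) -> b = 24; heap: [0-23 ALLOC][24-26 ALLOC][27-47 FREE]
Op 4: a = realloc(a, 19) -> a = 0; heap: [0-18 ALLOC][19-23 FREE][24-26 ALLOC][27-47 FREE]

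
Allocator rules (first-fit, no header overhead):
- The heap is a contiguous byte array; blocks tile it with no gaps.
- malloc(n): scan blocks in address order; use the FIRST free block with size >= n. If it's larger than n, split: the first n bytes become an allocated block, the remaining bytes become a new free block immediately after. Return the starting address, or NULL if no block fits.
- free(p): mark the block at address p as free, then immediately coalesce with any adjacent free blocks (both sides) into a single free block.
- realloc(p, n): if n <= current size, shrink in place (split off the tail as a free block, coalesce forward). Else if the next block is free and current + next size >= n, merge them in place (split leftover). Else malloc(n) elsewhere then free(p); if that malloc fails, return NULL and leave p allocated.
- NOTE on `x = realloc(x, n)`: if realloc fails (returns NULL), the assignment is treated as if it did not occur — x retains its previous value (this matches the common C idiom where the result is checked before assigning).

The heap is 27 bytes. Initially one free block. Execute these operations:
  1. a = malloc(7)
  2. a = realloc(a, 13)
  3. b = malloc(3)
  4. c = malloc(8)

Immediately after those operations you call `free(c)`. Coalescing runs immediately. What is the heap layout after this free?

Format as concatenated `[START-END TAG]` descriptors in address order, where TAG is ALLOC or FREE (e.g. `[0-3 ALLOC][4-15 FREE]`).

Op 1: a = malloc(7) -> a = 0; heap: [0-6 ALLOC][7-26 FREE]
Op 2: a = realloc(a, 13) -> a = 0; heap: [0-12 ALLOC][13-26 FREE]
Op 3: b = malloc(3) -> b = 13; heap: [0-12 ALLOC][13-15 ALLOC][16-26 FREE]
Op 4: c = malloc(8) -> c = 16; heap: [0-12 ALLOC][13-15 ALLOC][16-23 ALLOC][24-26 FREE]
free(c): c = 16 -> block [16-23 ALLOC]; mark free, coalesce with adjacent free neighbors -> [0-12 ALLOC][13-15 ALLOC][16-26 FREE]

Answer: [0-12 ALLOC][13-15 ALLOC][16-26 FREE]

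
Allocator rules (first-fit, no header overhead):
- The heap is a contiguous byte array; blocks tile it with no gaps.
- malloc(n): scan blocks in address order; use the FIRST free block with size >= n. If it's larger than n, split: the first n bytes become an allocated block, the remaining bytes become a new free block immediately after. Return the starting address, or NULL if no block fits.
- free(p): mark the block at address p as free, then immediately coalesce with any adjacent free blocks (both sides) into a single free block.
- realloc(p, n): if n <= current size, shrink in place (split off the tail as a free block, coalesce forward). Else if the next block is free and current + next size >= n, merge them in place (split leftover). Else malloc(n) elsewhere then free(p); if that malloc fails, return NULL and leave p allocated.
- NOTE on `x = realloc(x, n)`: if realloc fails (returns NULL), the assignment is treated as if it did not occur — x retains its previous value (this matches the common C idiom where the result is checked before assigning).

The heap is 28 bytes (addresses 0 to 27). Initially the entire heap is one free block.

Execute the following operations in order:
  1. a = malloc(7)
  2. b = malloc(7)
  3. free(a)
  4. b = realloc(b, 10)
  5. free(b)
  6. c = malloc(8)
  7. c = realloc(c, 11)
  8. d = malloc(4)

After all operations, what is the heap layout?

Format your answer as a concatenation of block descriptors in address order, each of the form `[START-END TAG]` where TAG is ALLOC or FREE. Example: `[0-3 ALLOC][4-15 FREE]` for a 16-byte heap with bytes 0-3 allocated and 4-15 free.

Answer: [0-10 ALLOC][11-14 ALLOC][15-27 FREE]

Derivation:
Op 1: a = malloc(7) -> a = 0; heap: [0-6 ALLOC][7-27 FREE]
Op 2: b = malloc(7) -> b = 7; heap: [0-6 ALLOC][7-13 ALLOC][14-27 FREE]
Op 3: free(a) -> (freed a); heap: [0-6 FREE][7-13 ALLOC][14-27 FREE]
Op 4: b = realloc(b, 10) -> b = 7; heap: [0-6 FREE][7-16 ALLOC][17-27 FREE]
Op 5: free(b) -> (freed b); heap: [0-27 FREE]
Op 6: c = malloc(8) -> c = 0; heap: [0-7 ALLOC][8-27 FREE]
Op 7: c = realloc(c, 11) -> c = 0; heap: [0-10 ALLOC][11-27 FREE]
Op 8: d = malloc(4) -> d = 11; heap: [0-10 ALLOC][11-14 ALLOC][15-27 FREE]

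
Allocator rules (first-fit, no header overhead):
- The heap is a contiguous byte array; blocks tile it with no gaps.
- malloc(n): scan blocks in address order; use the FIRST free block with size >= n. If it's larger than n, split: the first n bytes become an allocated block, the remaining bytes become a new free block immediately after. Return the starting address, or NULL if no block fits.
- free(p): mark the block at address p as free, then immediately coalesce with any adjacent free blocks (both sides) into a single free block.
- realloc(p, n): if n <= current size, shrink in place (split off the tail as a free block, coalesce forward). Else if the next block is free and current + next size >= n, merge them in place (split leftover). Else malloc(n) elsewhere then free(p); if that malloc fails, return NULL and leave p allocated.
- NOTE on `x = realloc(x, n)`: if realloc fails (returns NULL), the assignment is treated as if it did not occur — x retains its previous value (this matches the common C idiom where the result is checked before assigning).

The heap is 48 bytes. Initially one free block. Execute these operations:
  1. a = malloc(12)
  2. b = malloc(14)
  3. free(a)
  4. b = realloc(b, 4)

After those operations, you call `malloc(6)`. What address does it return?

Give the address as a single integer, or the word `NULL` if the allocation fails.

Op 1: a = malloc(12) -> a = 0; heap: [0-11 ALLOC][12-47 FREE]
Op 2: b = malloc(14) -> b = 12; heap: [0-11 ALLOC][12-25 ALLOC][26-47 FREE]
Op 3: free(a) -> (freed a); heap: [0-11 FREE][12-25 ALLOC][26-47 FREE]
Op 4: b = realloc(b, 4) -> b = 12; heap: [0-11 FREE][12-15 ALLOC][16-47 FREE]
malloc(6): first-fit scan over [0-11 FREE][12-15 ALLOC][16-47 FREE] -> 0

Answer: 0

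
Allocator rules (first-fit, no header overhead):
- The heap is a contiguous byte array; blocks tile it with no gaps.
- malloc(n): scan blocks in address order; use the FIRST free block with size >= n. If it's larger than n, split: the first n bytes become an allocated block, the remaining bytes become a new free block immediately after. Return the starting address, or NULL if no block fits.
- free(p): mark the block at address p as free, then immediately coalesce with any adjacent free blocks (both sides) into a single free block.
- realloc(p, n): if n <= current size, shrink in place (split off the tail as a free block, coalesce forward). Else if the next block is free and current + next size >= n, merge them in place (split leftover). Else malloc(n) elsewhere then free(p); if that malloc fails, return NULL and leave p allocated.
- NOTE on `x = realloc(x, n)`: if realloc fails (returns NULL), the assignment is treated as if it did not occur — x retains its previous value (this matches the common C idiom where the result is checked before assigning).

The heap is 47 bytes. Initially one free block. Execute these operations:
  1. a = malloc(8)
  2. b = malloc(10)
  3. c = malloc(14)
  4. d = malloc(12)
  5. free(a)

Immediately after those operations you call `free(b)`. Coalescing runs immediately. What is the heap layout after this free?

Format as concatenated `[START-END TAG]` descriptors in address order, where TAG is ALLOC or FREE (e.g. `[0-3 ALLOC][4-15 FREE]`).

Op 1: a = malloc(8) -> a = 0; heap: [0-7 ALLOC][8-46 FREE]
Op 2: b = malloc(10) -> b = 8; heap: [0-7 ALLOC][8-17 ALLOC][18-46 FREE]
Op 3: c = malloc(14) -> c = 18; heap: [0-7 ALLOC][8-17 ALLOC][18-31 ALLOC][32-46 FREE]
Op 4: d = malloc(12) -> d = 32; heap: [0-7 ALLOC][8-17 ALLOC][18-31 ALLOC][32-43 ALLOC][44-46 FREE]
Op 5: free(a) -> (freed a); heap: [0-7 FREE][8-17 ALLOC][18-31 ALLOC][32-43 ALLOC][44-46 FREE]
free(b): b = 8 -> block [8-17 ALLOC]; mark free, coalesce with adjacent free neighbors -> [0-17 FREE][18-31 ALLOC][32-43 ALLOC][44-46 FREE]

Answer: [0-17 FREE][18-31 ALLOC][32-43 ALLOC][44-46 FREE]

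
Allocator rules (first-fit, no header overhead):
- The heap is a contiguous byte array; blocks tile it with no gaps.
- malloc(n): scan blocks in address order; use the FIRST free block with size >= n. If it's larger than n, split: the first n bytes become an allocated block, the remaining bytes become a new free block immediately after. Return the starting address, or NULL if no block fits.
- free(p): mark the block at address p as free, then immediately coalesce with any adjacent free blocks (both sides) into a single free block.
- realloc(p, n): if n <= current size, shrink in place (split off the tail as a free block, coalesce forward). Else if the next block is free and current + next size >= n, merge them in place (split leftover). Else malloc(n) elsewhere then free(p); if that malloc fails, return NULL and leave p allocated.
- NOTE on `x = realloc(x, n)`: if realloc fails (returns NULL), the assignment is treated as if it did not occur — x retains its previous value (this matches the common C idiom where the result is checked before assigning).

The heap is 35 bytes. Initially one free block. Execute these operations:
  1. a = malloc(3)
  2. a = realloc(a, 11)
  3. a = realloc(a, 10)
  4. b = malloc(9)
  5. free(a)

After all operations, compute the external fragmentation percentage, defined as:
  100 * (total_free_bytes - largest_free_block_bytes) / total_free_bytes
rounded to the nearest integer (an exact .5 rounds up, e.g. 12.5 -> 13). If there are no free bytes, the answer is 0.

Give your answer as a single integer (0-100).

Answer: 38

Derivation:
Op 1: a = malloc(3) -> a = 0; heap: [0-2 ALLOC][3-34 FREE]
Op 2: a = realloc(a, 11) -> a = 0; heap: [0-10 ALLOC][11-34 FREE]
Op 3: a = realloc(a, 10) -> a = 0; heap: [0-9 ALLOC][10-34 FREE]
Op 4: b = malloc(9) -> b = 10; heap: [0-9 ALLOC][10-18 ALLOC][19-34 FREE]
Op 5: free(a) -> (freed a); heap: [0-9 FREE][10-18 ALLOC][19-34 FREE]
Free blocks: [10 16] total_free=26 largest=16 -> 100*(26-16)/26 = 1000/26 ≈ 38.462 -> rounds to 38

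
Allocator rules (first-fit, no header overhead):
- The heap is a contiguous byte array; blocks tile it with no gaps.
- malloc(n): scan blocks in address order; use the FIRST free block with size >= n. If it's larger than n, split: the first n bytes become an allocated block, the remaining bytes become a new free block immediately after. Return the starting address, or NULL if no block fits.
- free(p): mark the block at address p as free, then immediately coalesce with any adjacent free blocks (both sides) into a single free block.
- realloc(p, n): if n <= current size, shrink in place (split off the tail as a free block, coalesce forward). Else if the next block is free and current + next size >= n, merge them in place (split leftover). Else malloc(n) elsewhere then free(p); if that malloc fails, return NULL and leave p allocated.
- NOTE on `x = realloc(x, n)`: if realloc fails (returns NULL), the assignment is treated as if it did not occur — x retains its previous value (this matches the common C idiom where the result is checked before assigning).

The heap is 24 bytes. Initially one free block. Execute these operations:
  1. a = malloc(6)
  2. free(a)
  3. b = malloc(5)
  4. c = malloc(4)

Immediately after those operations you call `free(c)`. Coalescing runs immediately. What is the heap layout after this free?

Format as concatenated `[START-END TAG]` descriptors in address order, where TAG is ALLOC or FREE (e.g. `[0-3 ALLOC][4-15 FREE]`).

Op 1: a = malloc(6) -> a = 0; heap: [0-5 ALLOC][6-23 FREE]
Op 2: free(a) -> (freed a); heap: [0-23 FREE]
Op 3: b = malloc(5) -> b = 0; heap: [0-4 ALLOC][5-23 FREE]
Op 4: c = malloc(4) -> c = 5; heap: [0-4 ALLOC][5-8 ALLOC][9-23 FREE]
free(c): c = 5 -> block [5-8 ALLOC]; mark free, coalesce with adjacent free neighbors -> [0-4 ALLOC][5-23 FREE]

Answer: [0-4 ALLOC][5-23 FREE]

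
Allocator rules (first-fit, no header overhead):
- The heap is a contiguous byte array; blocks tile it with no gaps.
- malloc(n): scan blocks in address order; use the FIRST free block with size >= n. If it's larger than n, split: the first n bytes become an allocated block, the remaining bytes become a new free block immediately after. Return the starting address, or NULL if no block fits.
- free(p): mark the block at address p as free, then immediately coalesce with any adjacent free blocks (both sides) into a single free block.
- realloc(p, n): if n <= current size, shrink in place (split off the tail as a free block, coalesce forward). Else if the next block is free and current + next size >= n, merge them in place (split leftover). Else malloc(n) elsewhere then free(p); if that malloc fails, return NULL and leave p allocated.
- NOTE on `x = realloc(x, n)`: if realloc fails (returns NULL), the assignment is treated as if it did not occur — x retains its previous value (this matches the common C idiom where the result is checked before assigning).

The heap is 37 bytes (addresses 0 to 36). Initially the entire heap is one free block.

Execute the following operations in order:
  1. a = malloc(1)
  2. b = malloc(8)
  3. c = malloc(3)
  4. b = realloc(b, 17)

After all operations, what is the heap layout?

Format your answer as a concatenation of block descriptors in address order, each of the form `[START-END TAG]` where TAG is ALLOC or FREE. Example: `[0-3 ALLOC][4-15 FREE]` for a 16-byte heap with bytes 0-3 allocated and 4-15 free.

Op 1: a = malloc(1) -> a = 0; heap: [0-0 ALLOC][1-36 FREE]
Op 2: b = malloc(8) -> b = 1; heap: [0-0 ALLOC][1-8 ALLOC][9-36 FREE]
Op 3: c = malloc(3) -> c = 9; heap: [0-0 ALLOC][1-8 ALLOC][9-11 ALLOC][12-36 FREE]
Op 4: b = realloc(b, 17) -> b = 12; heap: [0-0 ALLOC][1-8 FREE][9-11 ALLOC][12-28 ALLOC][29-36 FREE]

Answer: [0-0 ALLOC][1-8 FREE][9-11 ALLOC][12-28 ALLOC][29-36 FREE]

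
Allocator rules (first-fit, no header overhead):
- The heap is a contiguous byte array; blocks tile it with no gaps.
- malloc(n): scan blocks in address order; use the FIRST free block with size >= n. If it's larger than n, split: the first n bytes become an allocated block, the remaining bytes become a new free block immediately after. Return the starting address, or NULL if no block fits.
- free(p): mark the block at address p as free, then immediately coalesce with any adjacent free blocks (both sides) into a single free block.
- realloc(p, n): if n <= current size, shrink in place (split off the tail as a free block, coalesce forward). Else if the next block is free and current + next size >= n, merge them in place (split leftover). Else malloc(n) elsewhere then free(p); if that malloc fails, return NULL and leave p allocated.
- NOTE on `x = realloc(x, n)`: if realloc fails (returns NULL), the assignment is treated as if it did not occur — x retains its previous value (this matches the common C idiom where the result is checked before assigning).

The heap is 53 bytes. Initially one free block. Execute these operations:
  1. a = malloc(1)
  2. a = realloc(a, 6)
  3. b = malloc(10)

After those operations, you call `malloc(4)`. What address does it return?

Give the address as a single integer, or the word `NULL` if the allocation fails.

Op 1: a = malloc(1) -> a = 0; heap: [0-0 ALLOC][1-52 FREE]
Op 2: a = realloc(a, 6) -> a = 0; heap: [0-5 ALLOC][6-52 FREE]
Op 3: b = malloc(10) -> b = 6; heap: [0-5 ALLOC][6-15 ALLOC][16-52 FREE]
malloc(4): first-fit scan over [0-5 ALLOC][6-15 ALLOC][16-52 FREE] -> 16

Answer: 16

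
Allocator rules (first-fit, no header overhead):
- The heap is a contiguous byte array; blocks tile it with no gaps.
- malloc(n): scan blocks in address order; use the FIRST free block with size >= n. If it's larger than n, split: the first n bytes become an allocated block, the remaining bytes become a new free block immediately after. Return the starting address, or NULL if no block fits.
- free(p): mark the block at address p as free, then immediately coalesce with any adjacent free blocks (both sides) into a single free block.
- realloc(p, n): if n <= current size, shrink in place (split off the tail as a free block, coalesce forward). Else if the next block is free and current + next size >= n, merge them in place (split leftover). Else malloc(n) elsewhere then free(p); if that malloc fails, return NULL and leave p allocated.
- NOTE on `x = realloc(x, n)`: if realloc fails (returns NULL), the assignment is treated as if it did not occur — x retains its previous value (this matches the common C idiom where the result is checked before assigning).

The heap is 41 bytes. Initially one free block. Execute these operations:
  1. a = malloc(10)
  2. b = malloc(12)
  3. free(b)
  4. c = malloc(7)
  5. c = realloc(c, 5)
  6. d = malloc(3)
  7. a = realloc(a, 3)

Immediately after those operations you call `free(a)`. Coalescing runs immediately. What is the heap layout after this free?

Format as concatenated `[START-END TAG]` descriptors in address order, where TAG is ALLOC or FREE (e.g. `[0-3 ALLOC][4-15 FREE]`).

Op 1: a = malloc(10) -> a = 0; heap: [0-9 ALLOC][10-40 FREE]
Op 2: b = malloc(12) -> b = 10; heap: [0-9 ALLOC][10-21 ALLOC][22-40 FREE]
Op 3: free(b) -> (freed b); heap: [0-9 ALLOC][10-40 FREE]
Op 4: c = malloc(7) -> c = 10; heap: [0-9 ALLOC][10-16 ALLOC][17-40 FREE]
Op 5: c = realloc(c, 5) -> c = 10; heap: [0-9 ALLOC][10-14 ALLOC][15-40 FREE]
Op 6: d = malloc(3) -> d = 15; heap: [0-9 ALLOC][10-14 ALLOC][15-17 ALLOC][18-40 FREE]
Op 7: a = realloc(a, 3) -> a = 0; heap: [0-2 ALLOC][3-9 FREE][10-14 ALLOC][15-17 ALLOC][18-40 FREE]
free(a): a = 0 -> block [0-2 ALLOC]; mark free, coalesce with adjacent free neighbors -> [0-9 FREE][10-14 ALLOC][15-17 ALLOC][18-40 FREE]

Answer: [0-9 FREE][10-14 ALLOC][15-17 ALLOC][18-40 FREE]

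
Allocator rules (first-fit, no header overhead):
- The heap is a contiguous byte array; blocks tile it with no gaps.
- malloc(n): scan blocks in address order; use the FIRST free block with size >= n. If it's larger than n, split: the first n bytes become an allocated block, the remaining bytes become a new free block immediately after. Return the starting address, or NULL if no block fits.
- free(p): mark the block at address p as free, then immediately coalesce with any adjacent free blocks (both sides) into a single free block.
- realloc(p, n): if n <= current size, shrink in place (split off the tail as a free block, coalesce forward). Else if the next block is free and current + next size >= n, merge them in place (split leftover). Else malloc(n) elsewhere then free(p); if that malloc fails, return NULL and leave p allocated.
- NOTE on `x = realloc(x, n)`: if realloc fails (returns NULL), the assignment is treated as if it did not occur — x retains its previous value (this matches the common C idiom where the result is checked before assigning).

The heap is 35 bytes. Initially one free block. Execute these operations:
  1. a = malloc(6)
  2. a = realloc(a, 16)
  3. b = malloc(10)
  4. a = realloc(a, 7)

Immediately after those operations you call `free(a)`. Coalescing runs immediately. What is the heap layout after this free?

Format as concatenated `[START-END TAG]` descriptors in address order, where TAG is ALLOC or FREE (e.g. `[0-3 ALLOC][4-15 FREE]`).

Op 1: a = malloc(6) -> a = 0; heap: [0-5 ALLOC][6-34 FREE]
Op 2: a = realloc(a, 16) -> a = 0; heap: [0-15 ALLOC][16-34 FREE]
Op 3: b = malloc(10) -> b = 16; heap: [0-15 ALLOC][16-25 ALLOC][26-34 FREE]
Op 4: a = realloc(a, 7) -> a = 0; heap: [0-6 ALLOC][7-15 FREE][16-25 ALLOC][26-34 FREE]
free(a): a = 0 -> block [0-6 ALLOC]; mark free, coalesce with adjacent free neighbors -> [0-15 FREE][16-25 ALLOC][26-34 FREE]

Answer: [0-15 FREE][16-25 ALLOC][26-34 FREE]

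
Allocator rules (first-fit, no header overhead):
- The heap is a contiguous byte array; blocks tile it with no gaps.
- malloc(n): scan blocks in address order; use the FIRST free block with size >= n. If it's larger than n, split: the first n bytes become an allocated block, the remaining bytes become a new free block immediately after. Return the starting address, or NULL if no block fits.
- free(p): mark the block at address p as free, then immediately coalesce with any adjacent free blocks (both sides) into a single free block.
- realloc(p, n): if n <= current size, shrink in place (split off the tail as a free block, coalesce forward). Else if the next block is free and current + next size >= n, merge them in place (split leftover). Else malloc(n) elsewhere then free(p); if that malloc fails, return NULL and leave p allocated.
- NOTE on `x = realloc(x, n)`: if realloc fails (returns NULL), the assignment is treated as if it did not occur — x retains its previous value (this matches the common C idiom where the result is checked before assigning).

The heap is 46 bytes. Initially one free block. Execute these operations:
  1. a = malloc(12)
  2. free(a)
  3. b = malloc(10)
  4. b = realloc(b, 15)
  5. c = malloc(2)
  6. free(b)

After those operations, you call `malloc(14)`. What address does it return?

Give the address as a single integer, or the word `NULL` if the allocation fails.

Op 1: a = malloc(12) -> a = 0; heap: [0-11 ALLOC][12-45 FREE]
Op 2: free(a) -> (freed a); heap: [0-45 FREE]
Op 3: b = malloc(10) -> b = 0; heap: [0-9 ALLOC][10-45 FREE]
Op 4: b = realloc(b, 15) -> b = 0; heap: [0-14 ALLOC][15-45 FREE]
Op 5: c = malloc(2) -> c = 15; heap: [0-14 ALLOC][15-16 ALLOC][17-45 FREE]
Op 6: free(b) -> (freed b); heap: [0-14 FREE][15-16 ALLOC][17-45 FREE]
malloc(14): first-fit scan over [0-14 FREE][15-16 ALLOC][17-45 FREE] -> 0

Answer: 0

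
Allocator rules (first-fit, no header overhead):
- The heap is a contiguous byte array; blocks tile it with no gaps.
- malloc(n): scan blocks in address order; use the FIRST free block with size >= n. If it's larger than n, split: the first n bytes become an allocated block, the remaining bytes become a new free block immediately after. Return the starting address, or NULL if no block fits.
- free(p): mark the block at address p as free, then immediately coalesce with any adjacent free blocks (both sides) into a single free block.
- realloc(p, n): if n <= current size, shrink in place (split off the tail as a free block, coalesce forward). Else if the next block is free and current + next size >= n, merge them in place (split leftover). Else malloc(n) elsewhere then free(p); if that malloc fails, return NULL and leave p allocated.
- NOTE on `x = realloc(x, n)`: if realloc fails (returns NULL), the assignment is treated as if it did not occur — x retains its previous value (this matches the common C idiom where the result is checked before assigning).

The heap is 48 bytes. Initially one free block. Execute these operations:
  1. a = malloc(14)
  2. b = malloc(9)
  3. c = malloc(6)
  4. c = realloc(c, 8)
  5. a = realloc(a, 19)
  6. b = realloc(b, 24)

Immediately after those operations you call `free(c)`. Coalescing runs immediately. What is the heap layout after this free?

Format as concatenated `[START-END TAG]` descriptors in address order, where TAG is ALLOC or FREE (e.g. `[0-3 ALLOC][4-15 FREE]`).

Op 1: a = malloc(14) -> a = 0; heap: [0-13 ALLOC][14-47 FREE]
Op 2: b = malloc(9) -> b = 14; heap: [0-13 ALLOC][14-22 ALLOC][23-47 FREE]
Op 3: c = malloc(6) -> c = 23; heap: [0-13 ALLOC][14-22 ALLOC][23-28 ALLOC][29-47 FREE]
Op 4: c = realloc(c, 8) -> c = 23; heap: [0-13 ALLOC][14-22 ALLOC][23-30 ALLOC][31-47 FREE]
Op 5: a = realloc(a, 19) -> NULL (a unchanged); heap: [0-13 ALLOC][14-22 ALLOC][23-30 ALLOC][31-47 FREE]
Op 6: b = realloc(b, 24) -> NULL (b unchanged); heap: [0-13 ALLOC][14-22 ALLOC][23-30 ALLOC][31-47 FREE]
free(c): c = 23 -> block [23-30 ALLOC]; mark free, coalesce with adjacent free neighbors -> [0-13 ALLOC][14-22 ALLOC][23-47 FREE]

Answer: [0-13 ALLOC][14-22 ALLOC][23-47 FREE]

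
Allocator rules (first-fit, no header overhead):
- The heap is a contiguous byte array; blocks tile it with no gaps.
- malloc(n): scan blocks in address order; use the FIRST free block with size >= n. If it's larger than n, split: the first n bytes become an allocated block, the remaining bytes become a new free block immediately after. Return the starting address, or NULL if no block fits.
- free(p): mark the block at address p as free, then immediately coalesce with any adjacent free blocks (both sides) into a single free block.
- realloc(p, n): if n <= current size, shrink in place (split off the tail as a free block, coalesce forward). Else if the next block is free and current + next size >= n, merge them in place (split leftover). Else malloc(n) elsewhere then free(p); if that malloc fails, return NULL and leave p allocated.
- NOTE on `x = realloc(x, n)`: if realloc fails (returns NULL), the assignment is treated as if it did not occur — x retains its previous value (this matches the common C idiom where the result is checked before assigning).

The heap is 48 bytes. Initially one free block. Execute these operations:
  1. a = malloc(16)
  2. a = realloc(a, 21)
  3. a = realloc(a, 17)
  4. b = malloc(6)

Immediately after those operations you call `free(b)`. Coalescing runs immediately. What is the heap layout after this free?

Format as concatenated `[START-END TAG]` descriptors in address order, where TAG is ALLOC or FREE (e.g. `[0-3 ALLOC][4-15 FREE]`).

Answer: [0-16 ALLOC][17-47 FREE]

Derivation:
Op 1: a = malloc(16) -> a = 0; heap: [0-15 ALLOC][16-47 FREE]
Op 2: a = realloc(a, 21) -> a = 0; heap: [0-20 ALLOC][21-47 FREE]
Op 3: a = realloc(a, 17) -> a = 0; heap: [0-16 ALLOC][17-47 FREE]
Op 4: b = malloc(6) -> b = 17; heap: [0-16 ALLOC][17-22 ALLOC][23-47 FREE]
free(b): b = 17 -> block [17-22 ALLOC]; mark free, coalesce with adjacent free neighbors -> [0-16 ALLOC][17-47 FREE]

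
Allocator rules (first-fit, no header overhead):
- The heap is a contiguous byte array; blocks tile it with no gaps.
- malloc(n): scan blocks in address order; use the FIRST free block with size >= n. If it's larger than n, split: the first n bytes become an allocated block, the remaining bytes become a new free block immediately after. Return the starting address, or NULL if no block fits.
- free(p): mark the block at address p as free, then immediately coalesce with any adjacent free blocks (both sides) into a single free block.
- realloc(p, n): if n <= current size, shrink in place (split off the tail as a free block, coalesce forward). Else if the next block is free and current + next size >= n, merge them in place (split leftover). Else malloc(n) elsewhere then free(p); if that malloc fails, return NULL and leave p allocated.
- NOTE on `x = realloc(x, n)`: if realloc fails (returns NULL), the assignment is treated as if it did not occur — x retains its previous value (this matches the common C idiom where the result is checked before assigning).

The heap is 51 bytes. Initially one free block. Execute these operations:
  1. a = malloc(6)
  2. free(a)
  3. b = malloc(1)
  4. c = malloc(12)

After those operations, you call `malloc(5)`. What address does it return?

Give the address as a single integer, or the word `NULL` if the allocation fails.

Answer: 13

Derivation:
Op 1: a = malloc(6) -> a = 0; heap: [0-5 ALLOC][6-50 FREE]
Op 2: free(a) -> (freed a); heap: [0-50 FREE]
Op 3: b = malloc(1) -> b = 0; heap: [0-0 ALLOC][1-50 FREE]
Op 4: c = malloc(12) -> c = 1; heap: [0-0 ALLOC][1-12 ALLOC][13-50 FREE]
malloc(5): first-fit scan over [0-0 ALLOC][1-12 ALLOC][13-50 FREE] -> 13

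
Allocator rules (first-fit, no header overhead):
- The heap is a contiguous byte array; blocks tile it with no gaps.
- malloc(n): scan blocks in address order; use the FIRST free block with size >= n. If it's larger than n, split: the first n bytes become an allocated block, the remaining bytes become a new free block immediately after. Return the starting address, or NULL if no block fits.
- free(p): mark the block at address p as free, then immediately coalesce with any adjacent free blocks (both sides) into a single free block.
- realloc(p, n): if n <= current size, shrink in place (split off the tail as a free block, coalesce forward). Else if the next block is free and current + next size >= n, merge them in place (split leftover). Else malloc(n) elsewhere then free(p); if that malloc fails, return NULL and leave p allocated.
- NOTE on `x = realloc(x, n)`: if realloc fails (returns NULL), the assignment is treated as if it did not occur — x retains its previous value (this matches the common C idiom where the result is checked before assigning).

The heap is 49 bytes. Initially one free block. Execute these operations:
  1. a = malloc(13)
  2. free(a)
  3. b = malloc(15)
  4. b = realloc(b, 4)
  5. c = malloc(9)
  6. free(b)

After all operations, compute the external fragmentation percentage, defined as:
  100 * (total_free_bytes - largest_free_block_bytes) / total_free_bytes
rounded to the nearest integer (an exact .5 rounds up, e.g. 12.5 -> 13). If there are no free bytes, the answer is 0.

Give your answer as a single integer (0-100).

Op 1: a = malloc(13) -> a = 0; heap: [0-12 ALLOC][13-48 FREE]
Op 2: free(a) -> (freed a); heap: [0-48 FREE]
Op 3: b = malloc(15) -> b = 0; heap: [0-14 ALLOC][15-48 FREE]
Op 4: b = realloc(b, 4) -> b = 0; heap: [0-3 ALLOC][4-48 FREE]
Op 5: c = malloc(9) -> c = 4; heap: [0-3 ALLOC][4-12 ALLOC][13-48 FREE]
Op 6: free(b) -> (freed b); heap: [0-3 FREE][4-12 ALLOC][13-48 FREE]
Free blocks: [4 36] total_free=40 largest=36 -> 100*(40-36)/40 = 400/40 = 10

Answer: 10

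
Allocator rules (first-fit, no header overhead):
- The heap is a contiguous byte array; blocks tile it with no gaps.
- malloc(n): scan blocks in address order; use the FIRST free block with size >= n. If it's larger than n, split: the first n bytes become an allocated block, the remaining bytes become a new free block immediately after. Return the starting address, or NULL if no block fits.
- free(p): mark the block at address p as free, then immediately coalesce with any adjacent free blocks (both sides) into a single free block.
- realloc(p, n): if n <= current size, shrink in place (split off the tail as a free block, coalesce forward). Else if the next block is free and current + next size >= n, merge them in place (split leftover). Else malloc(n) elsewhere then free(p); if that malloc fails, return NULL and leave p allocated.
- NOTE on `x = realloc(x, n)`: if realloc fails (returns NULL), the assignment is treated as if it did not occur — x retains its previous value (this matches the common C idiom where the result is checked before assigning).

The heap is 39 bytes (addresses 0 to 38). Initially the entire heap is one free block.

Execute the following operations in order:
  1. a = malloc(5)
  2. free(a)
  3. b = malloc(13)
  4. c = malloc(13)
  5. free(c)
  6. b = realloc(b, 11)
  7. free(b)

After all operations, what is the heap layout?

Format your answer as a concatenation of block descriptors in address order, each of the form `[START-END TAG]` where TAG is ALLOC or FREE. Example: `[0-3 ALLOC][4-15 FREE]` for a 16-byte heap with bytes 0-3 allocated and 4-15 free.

Op 1: a = malloc(5) -> a = 0; heap: [0-4 ALLOC][5-38 FREE]
Op 2: free(a) -> (freed a); heap: [0-38 FREE]
Op 3: b = malloc(13) -> b = 0; heap: [0-12 ALLOC][13-38 FREE]
Op 4: c = malloc(13) -> c = 13; heap: [0-12 ALLOC][13-25 ALLOC][26-38 FREE]
Op 5: free(c) -> (freed c); heap: [0-12 ALLOC][13-38 FREE]
Op 6: b = realloc(b, 11) -> b = 0; heap: [0-10 ALLOC][11-38 FREE]
Op 7: free(b) -> (freed b); heap: [0-38 FREE]

Answer: [0-38 FREE]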